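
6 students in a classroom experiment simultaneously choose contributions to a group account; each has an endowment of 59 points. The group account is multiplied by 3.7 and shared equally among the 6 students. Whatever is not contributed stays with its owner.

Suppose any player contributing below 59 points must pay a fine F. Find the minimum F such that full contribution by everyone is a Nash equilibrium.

22.62 points

Given the others contribute fully, the best deviation is to contribute 0 (any partial contribution still incurs the fine and gives up units whose private return 0.6167 is below 1).
Deviating from 59 to 0 saves 59 points but forfeits the deviator's share of the drop in the group account: 3.7/6 × 59 = 36.38.
So the deviation gain is 59 − 36.38 = 22.62, and the fine must be at least 22.62 points to wipe it out.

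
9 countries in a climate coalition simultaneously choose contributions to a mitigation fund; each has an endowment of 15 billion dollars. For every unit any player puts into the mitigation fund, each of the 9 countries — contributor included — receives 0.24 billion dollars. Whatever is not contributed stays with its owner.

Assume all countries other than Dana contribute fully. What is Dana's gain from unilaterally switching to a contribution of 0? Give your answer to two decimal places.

Switching from a contribution of 15 to 0 lets Dana keep an extra 15 billion dollars, but lowers the mitigation fund by 15, which costs Dana their own share of that drop: 0.24 × 15 = 3.60.
Net gain = 15 − 3.60 = 11.40. The private return per contributed unit (0.24) is below 1, so free-riding is indeed the best response regardless of what the others do.

11.40 billion dollars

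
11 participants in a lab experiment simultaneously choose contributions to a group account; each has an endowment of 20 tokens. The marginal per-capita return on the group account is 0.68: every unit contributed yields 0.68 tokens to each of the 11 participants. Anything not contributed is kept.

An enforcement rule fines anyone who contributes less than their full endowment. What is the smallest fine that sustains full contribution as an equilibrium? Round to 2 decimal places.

Given the others contribute fully, the best deviation is to contribute 0 (any partial contribution still incurs the fine and gives up units whose private return 0.68 is below 1).
Deviating from 20 to 0 saves 20 tokens but forfeits the deviator's share of the drop in the group account: 0.68 × 20 = 13.60.
So the deviation gain is 20 − 13.60 = 6.40, and the fine must be at least 6.40 tokens to wipe it out.

6.40 tokens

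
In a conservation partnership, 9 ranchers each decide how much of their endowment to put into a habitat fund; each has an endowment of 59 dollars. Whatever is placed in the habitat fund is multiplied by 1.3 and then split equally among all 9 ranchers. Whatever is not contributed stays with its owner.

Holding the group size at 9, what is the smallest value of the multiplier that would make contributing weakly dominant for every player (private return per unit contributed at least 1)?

A contributed unit returns (multiplier)/9 to its contributor.
This reaches 1 exactly when the multiplier is 9.

9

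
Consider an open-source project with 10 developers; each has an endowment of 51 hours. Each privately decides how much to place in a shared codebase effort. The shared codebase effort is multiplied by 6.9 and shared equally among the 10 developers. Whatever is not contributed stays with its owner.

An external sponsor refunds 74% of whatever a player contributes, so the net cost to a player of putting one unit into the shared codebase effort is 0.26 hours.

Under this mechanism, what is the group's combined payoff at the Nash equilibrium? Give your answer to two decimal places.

The effective private return per unit is now (6.9/10) / 0.26 = 2.6538 > 1, so every player's dominant strategy flips to full contribution.
At the Nash equilibrium everyone contributes 51. Group total payoff = 10 × (51 × 0.74 + 6.9 × 51) = 3896.40.

3896.40 hours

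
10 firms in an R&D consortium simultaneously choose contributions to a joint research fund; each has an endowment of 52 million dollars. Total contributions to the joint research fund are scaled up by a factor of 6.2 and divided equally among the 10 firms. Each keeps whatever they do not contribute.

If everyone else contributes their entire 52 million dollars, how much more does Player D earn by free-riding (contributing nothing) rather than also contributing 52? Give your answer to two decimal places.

Switching from a contribution of 52 to 0 lets Player D keep an extra 52 million dollars, but lowers the joint research fund by 52, which costs Player D their own share of that drop: 6.2/10 × 52 = 32.24.
Net gain = 52 − 32.24 = 19.76. The private return per contributed unit (0.6200) is below 1, so free-riding is indeed the best response regardless of what the others do.

19.76 million dollars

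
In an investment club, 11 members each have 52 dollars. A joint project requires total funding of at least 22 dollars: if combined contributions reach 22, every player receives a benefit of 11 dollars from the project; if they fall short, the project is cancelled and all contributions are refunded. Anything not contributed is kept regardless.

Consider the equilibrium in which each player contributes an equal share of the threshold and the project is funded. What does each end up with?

61 dollars

Equal share of the threshold: 22/11 = 2.
At this profile no one gains by cutting their contribution: any cut drops the total below 22, the project is cancelled, contributions are refunded, and the deviator ends with 52, which is less than 52 − 2 + 11 = 61. Contributing more than 2 just wastes the excess. So contributing exactly 2 is a best response.
Each player's payoff: 52 − 2 + 11 = 61.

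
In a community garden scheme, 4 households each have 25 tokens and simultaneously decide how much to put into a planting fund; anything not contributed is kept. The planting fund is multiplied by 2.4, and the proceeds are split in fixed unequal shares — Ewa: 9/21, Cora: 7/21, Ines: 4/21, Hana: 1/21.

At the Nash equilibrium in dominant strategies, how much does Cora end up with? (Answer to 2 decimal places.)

Player j's private return per contributed unit is 2.4 × (j's share). Contributing is weakly dominant for j when that share is at least 1/2.4 = 0.4167, and contributing 0 is dominant otherwise.
Only Ewa (9/21) clears that bar, contributing 25; the remaining 3 contribute 0. Total contributed: 25.
Cora keeps 25 and receives 2.4 × 25 × 7/21 = 20.00 from the planting fund, for a payoff of 45.00.

45.00 tokens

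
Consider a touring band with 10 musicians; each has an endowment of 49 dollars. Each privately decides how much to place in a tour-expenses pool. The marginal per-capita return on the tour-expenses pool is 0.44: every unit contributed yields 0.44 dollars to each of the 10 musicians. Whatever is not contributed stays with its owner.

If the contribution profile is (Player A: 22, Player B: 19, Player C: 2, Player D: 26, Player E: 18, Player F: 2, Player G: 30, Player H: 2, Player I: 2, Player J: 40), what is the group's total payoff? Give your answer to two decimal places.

Total contributed: 22 + 19 + 2 + 26 + 18 + 2 + 30 + 2 + 2 + 40 = 163; total kept: 10 × 49 − 163 = 327.
The tour-expenses pool pays out 0.44 × 10 × 163 = 717.20 in aggregate.
Group total = 327 + 717.20 = 1044.20.

1044.20 dollars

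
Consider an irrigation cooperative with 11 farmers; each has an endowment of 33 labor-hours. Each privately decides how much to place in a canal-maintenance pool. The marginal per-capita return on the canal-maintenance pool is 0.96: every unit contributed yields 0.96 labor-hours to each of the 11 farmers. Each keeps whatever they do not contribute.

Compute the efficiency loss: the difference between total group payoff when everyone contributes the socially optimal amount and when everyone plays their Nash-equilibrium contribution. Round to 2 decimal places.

3470.28 labor-hours

The private return per contributed unit is 0.96 < 1, so contributing 0 is dominant for every player. At the Nash equilibrium everyone keeps their 33, and the group total is 11 × 33 = 363.
Each contributed unit returns 10.560 to the group as a whole (0.96 to each of 11 players), which exceeds 1, so the social optimum is full contribution: group total = 10.560 × 363 = 3833.28.
Efficiency loss = 3833.28 − 363 = 3470.28.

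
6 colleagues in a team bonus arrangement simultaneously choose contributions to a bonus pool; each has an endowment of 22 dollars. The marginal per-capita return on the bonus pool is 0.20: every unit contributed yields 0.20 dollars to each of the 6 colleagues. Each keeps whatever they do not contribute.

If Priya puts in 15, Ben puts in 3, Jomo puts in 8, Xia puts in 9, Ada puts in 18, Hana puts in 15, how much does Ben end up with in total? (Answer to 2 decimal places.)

32.60 dollars

Total contributed: 15 + 3 + 8 + 9 + 18 + 15 = 68.
Each receives 0.20 × 68 = 13.60 from the bonus pool.
Ben keeps 22 − 3 = 19, so Ben's payoff is 19 + 13.60 = 32.60.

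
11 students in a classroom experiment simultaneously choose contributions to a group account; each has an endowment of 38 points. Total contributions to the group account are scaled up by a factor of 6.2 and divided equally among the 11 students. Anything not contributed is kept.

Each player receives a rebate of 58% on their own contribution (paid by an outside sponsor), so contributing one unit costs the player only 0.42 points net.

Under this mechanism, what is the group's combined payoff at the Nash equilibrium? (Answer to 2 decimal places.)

2834.04 points

With the mechanism, a contributed unit returns (6.2/11) / 0.42 = 1.3420 per unit of net cost to the contributor — now above 1 — so contributing fully is weakly dominant for every player.
At the Nash equilibrium everyone contributes 38. Group total payoff = 11 × (38 × 0.58 + 6.2 × 38) = 2834.04.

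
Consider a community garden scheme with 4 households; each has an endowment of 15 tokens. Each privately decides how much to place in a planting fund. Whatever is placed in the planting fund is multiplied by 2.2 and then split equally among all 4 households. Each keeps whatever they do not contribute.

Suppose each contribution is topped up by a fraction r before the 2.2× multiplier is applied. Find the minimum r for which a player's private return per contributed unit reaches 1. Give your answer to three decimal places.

0.818

With matching at rate r, one contributed unit becomes (1 + r) in the planting fund and returns 2.2 × (1 + r) / 4 to the contributor.
Setting this equal to 1: 1 + r = 4/2.2 = 1.8182.
So the minimum matching rate is r = 1.8182 − 1 = 0.818.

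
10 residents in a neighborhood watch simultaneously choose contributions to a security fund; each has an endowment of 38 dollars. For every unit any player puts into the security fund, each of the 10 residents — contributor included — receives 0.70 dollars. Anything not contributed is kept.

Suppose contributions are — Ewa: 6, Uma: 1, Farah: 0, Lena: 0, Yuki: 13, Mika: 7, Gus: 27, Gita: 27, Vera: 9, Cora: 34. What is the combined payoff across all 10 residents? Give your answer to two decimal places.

Total contributed: 6 + 1 + 0 + 0 + 13 + 7 + 27 + 27 + 9 + 34 = 124; total kept: 10 × 38 − 124 = 256.
The security fund pays out 0.70 × 10 × 124 = 868.00 in aggregate.
Group total = 256 + 868.00 = 1124.00.

1124.00 dollars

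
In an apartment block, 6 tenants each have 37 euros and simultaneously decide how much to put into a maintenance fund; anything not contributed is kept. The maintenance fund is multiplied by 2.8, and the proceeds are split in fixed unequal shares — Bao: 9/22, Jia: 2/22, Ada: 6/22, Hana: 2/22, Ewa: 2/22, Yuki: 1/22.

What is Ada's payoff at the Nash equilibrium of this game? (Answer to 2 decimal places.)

65.25 euros

Each unit j contributes comes back to j as 2.8 × (j's share), so j prefers to contribute only if that share exceeds 1/2.8 = 0.3571; otherwise keeping the unit dominates.
The only share above 0.3571 is Bao's 9/22, contributing 37; the remaining 5 contribute 0. Total contributed: 37.
Ada keeps 37 and receives 2.8 × 37 × 6/22 = 28.25 from the maintenance fund, for a payoff of 65.25.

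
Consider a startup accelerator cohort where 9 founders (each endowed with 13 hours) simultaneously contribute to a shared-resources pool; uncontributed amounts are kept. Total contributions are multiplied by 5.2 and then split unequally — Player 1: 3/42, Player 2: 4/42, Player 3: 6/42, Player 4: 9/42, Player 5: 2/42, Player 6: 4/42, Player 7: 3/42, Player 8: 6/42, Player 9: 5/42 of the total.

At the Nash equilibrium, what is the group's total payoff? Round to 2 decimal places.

A player with share s gets back 5.2·s per unit contributed, so full contribution is dominant for anyone with s > 1/5.2 = 0.1923 and zero contribution is dominant for anyone below.
Only Player 4 (9/42) clears that bar, contributing 13; the remaining 8 contribute 0. Total contributed: 13.
The shared-resources pool pays out 5.2 × 13 = 67.60 in total (split across the unequal shares, but the aggregate is all that matters for the group sum).
The 8 free-riders keep 13 each, adding 104. Group total = 104 + 67.60 = 171.60.

171.60 hours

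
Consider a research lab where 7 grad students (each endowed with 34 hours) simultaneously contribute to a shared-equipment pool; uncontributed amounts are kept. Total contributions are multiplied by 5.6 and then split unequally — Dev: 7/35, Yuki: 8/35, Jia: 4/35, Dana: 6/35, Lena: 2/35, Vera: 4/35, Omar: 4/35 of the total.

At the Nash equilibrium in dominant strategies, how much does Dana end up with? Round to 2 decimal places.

For player j, contributing a unit is worthwhile iff 5.6 × (j's share) ≥ 1, i.e. iff j's share is at least 0.1786.
Dev and Yuki clear that bar, contributing 34 each; the remaining 5 contribute 0. Total contributed: 68.
Dana keeps 34 and receives 5.6 × 68 × 6/35 = 65.28 from the shared-equipment pool, for a payoff of 99.28.

99.28 hours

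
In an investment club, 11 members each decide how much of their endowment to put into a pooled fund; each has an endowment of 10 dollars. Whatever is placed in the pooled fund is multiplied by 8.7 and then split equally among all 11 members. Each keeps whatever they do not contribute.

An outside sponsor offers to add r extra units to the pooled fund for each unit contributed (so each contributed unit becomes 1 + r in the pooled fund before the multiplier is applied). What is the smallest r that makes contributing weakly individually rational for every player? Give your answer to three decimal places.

0.264

With matching at rate r, one contributed unit becomes (1 + r) in the pooled fund and returns 8.7 × (1 + r) / 11 to the contributor.
Setting this equal to 1: 1 + r = 11/8.7 = 1.2644.
So the minimum matching rate is r = 1.2644 − 1 = 0.264.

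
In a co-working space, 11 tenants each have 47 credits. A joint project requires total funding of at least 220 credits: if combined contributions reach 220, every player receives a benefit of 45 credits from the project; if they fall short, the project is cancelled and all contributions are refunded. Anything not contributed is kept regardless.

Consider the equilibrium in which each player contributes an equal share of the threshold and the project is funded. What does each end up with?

72 credits

Equal share of the threshold: 220/11 = 20.
At this profile no one gains by cutting their contribution: any cut drops the total below 220, the project is cancelled, contributions are refunded, and the deviator ends with 47, which is less than 47 − 20 + 45 = 72. Contributing more than 20 just wastes the excess. So contributing exactly 20 is a best response.
Each player's payoff: 47 − 20 + 45 = 72.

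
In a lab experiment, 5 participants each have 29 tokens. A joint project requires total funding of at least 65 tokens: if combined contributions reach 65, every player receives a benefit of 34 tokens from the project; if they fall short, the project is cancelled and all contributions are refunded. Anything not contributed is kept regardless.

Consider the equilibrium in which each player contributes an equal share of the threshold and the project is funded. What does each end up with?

Equal share of the threshold: 65/5 = 13.
At this profile no one gains by cutting their contribution: any cut drops the total below 65, the project is cancelled, contributions are refunded, and the deviator ends with 29, which is less than 29 − 13 + 34 = 50. Contributing more than 13 just wastes the excess. So contributing exactly 13 is a best response.
Each player's payoff: 29 − 13 + 34 = 50.

50 tokens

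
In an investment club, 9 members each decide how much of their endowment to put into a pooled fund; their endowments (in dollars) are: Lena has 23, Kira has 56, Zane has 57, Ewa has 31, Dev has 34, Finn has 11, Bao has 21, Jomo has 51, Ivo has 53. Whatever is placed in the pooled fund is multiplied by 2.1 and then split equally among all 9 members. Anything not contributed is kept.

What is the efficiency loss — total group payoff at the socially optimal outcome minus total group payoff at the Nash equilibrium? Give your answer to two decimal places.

The private return per contributed unit is 2.1/9 = 0.2333 < 1 for every player regardless of endowment, so the Nash equilibrium is zero contribution and the group total is Σ E_j = 23 + 56 + 57 + 31 + 34 + 11 + 21 + 51 + 53 = 337.
Each contributed unit returns 2.100 to the group, so the social optimum is full contribution by everyone: group total = 2.100 × 337 = 707.70.
Efficiency loss = (2.100 − 1) × 337 = 370.70.

370.70 dollars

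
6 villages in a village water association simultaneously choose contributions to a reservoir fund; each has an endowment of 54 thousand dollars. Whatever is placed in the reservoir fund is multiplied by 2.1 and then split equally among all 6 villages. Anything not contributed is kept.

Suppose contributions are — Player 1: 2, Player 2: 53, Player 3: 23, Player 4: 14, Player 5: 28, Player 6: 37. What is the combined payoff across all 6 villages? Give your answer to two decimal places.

Total contributed: 2 + 53 + 23 + 14 + 28 + 37 = 157; total kept: 6 × 54 − 157 = 167.
The reservoir fund pays out 2.1 × 157 = 329.70 in aggregate.
Group total = 167 + 329.70 = 496.70.

496.70 thousand dollars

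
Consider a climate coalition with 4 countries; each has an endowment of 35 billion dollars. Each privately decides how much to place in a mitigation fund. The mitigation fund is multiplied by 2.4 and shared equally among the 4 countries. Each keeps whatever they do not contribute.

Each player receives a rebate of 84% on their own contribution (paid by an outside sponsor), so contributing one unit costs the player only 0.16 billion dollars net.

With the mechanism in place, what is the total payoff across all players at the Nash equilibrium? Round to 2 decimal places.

With the mechanism, a contributed unit returns (2.4/4) / 0.16 = 3.7500 per unit of net cost to the contributor — now above 1 — so contributing fully is weakly dominant for every player.
So the Nash equilibrium is full contribution by all 4; the group earns 4 × (35 × 0.84 + 2.4 × 35) = 453.60.

453.60 billion dollars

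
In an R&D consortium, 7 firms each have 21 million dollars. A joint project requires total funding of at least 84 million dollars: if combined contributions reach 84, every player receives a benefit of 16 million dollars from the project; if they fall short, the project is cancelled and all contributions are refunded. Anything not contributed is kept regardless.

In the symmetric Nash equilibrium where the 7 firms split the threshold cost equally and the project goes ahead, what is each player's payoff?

25 million dollars

Equal share of the threshold: 84/7 = 12.
At this profile no one gains by cutting their contribution: any cut drops the total below 84, the project is cancelled, contributions are refunded, and the deviator ends with 21, which is less than 21 − 12 + 16 = 25. Contributing more than 12 just wastes the excess. So contributing exactly 12 is a best response.
Each player's payoff: 21 − 12 + 16 = 25.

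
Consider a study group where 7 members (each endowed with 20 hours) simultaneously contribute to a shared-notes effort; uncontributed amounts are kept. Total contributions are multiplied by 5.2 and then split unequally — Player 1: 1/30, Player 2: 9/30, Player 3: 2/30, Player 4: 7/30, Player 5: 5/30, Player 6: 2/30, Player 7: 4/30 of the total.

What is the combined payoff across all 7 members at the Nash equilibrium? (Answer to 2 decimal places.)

Player j's private return per contributed unit is 5.2 × (j's share). Contributing is weakly dominant for j when that share is at least 1/5.2 = 0.1923, and contributing 0 is dominant otherwise.
The shares above 0.1923 belong to Player 2 and Player 4, contributing 20 each; the remaining 5 contribute 0. Total contributed: 40.
The shared-notes effort pays out 5.2 × 40 = 208.00 in total (split across the unequal shares, but the aggregate is all that matters for the group sum).
The 5 free-riders keep 20 each, adding 100. Group total = 100 + 208.00 = 308.00.

308.00 hours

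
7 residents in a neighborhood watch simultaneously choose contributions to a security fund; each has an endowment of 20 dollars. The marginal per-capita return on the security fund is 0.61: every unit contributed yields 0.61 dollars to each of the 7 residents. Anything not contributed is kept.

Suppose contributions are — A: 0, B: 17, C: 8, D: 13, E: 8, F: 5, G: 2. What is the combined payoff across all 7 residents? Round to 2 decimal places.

313.31 dollars

Total contributed: 0 + 17 + 8 + 13 + 8 + 5 + 2 = 53; total kept: 7 × 20 − 53 = 87.
The security fund pays out 0.61 × 7 × 53 = 226.31 in aggregate.
Group total = 87 + 226.31 = 313.31.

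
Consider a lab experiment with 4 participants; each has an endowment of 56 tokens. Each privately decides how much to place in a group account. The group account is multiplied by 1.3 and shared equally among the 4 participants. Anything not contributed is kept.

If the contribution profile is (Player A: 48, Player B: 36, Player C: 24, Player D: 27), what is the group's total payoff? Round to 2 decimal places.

Total contributed: 48 + 36 + 24 + 27 = 135; total kept: 4 × 56 − 135 = 89.
The group account pays out 1.3 × 135 = 175.50 in aggregate.
Group total = 89 + 175.50 = 264.50.

264.50 tokens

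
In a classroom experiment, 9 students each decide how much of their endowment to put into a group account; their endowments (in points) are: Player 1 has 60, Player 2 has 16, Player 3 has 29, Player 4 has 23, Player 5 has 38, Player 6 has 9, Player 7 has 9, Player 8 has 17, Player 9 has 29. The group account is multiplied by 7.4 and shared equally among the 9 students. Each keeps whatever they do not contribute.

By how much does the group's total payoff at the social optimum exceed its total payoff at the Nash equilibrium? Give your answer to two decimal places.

The private return per contributed unit is 7.4/9 = 0.8222 < 1 for every player regardless of endowment, so the Nash equilibrium is zero contribution and the group total is Σ E_j = 60 + 16 + 29 + 23 + 38 + 9 + 9 + 17 + 29 = 230.
Each contributed unit returns 7.400 to the group, so the social optimum is full contribution by everyone: group total = 7.400 × 230 = 1702.00.
Efficiency loss = (7.400 − 1) × 230 = 1472.00.

1472.00 points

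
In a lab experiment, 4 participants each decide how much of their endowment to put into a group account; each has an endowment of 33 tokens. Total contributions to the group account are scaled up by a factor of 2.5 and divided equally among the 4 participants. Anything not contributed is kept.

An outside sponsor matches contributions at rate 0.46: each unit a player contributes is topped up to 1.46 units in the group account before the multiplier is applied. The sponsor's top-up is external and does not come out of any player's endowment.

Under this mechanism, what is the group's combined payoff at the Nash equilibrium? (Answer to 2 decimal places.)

132.00 tokens

The effective private return is 2.5 × 1.46 / 4 = 0.9125, which is still under 1, so the mechanism doesn't change anyone's dominant strategy: zero contribution.
Everyone keeps their endowment and the group total is 4 × 33 = 132.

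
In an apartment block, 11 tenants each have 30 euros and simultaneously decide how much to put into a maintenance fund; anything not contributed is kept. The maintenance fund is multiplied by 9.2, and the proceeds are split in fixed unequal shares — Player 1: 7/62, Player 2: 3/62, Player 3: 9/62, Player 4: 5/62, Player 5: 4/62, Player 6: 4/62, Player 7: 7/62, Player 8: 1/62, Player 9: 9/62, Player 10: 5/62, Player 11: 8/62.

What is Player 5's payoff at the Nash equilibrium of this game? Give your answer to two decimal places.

119.03 euros

For player j, contributing a unit is worthwhile iff 9.2 × (j's share) ≥ 1, i.e. iff j's share is at least 0.1087.
Player 1, Player 3, Player 7, Player 9 and Player 11 clear that bar, contributing 30 each; the remaining 6 contribute 0. Total contributed: 150.
Player 5 keeps 30 and receives 9.2 × 150 × 4/62 = 89.03 from the maintenance fund, for a payoff of 119.03.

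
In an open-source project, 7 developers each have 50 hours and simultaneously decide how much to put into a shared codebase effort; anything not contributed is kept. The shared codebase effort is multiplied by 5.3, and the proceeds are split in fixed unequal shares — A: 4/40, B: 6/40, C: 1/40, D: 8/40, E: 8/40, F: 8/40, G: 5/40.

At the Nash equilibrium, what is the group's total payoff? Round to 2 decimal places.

995.00 hours

A player with share s gets back 5.3·s per unit contributed, so full contribution is dominant for anyone with s > 1/5.3 = 0.1887 and zero contribution is dominant for anyone below.
D, E and F clear that bar, contributing 50 each; the remaining 4 contribute 0. Total contributed: 150.
The shared codebase effort pays out 5.3 × 150 = 795.00 in total (split across the unequal shares, but the aggregate is all that matters for the group sum).
The 4 free-riders keep 50 each, adding 200. Group total = 200 + 795.00 = 995.00.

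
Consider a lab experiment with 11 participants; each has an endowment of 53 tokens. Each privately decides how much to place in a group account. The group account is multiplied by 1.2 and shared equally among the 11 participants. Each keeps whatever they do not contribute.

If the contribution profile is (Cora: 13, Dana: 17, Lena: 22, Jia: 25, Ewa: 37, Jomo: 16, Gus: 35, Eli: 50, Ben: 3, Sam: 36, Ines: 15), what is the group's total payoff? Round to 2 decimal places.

Total contributed: 13 + 17 + 22 + 25 + 37 + 16 + 35 + 50 + 3 + 36 + 15 = 269; total kept: 11 × 53 − 269 = 314.
The group account pays out 1.2 × 269 = 322.80 in aggregate.
Group total = 314 + 322.80 = 636.80.

636.80 tokens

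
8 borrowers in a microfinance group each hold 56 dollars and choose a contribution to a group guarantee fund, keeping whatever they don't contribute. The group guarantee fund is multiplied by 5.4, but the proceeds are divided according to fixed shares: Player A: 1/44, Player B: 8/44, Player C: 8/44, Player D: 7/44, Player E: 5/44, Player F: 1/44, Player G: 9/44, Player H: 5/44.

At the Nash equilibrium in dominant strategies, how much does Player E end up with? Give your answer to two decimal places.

A player with share s gets back 5.4·s per unit contributed, so full contribution is dominant for anyone with s > 1/5.4 = 0.1852 and zero contribution is dominant for anyone below.
The only share above 0.1852 is Player G's 9/44, contributing 56; the remaining 7 contribute 0. Total contributed: 56.
Player E keeps 56 and receives 5.4 × 56 × 5/44 = 34.36 from the group guarantee fund, for a payoff of 90.36.

90.36 dollars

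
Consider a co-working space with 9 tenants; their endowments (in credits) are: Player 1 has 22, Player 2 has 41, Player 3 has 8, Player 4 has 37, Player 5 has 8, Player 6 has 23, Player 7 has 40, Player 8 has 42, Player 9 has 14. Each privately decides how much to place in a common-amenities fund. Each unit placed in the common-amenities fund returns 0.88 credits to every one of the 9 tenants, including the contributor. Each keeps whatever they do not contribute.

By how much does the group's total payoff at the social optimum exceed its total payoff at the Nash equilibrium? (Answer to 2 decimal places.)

1626.20 credits

The private return per contributed unit is 0.88 < 1 for everyone, so the Nash equilibrium is zero contribution and the group total is Σ E_j = 22 + 41 + 8 + 37 + 8 + 23 + 40 + 42 + 14 = 235.
Each contributed unit returns 7.920 to the group, so the social optimum is full contribution by everyone: group total = 7.920 × 235 = 1861.20.
Efficiency loss = (7.920 − 1) × 235 = 1626.20.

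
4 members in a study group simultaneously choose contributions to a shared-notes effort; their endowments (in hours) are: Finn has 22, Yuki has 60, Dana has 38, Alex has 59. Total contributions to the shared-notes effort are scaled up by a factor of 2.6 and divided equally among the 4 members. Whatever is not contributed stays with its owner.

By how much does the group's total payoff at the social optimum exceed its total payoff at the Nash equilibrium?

286.40 hours

The private return per contributed unit is 2.6/4 = 0.6500 < 1 for every player regardless of endowment, so the Nash equilibrium is zero contribution and the group total is Σ E_j = 22 + 60 + 38 + 59 = 179.
Each contributed unit returns 2.600 to the group, so the social optimum is full contribution by everyone: group total = 2.600 × 179 = 465.40.
Efficiency loss = (2.600 − 1) × 179 = 286.40.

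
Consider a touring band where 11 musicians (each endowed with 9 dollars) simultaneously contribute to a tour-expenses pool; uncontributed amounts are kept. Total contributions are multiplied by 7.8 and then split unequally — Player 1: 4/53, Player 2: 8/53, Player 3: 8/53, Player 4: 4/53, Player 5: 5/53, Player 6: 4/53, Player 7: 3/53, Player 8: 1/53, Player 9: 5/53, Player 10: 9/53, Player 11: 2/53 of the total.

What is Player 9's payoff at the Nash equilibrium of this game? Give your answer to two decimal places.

A player with share s gets back 7.8·s per unit contributed, so full contribution is dominant for anyone with s > 1/7.8 = 0.1282 and zero contribution is dominant for anyone below.
Player 2, Player 3 and Player 10 are above the threshold, contributing 9 each; the remaining 8 contribute 0. Total contributed: 27.
Player 9 keeps 9 and receives 7.8 × 27 × 5/53 = 19.87 from the tour-expenses pool, for a payoff of 28.87.

28.87 dollars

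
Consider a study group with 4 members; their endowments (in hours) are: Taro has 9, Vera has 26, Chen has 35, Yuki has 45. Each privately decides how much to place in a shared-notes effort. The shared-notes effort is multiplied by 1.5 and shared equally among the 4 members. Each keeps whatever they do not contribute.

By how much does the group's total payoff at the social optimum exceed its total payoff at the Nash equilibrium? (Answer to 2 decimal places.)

57.50 hours

The private return per contributed unit is 1.5/4 = 0.3750 < 1 for every player regardless of endowment, so the Nash equilibrium is zero contribution and the group total is Σ E_j = 9 + 26 + 35 + 45 = 115.
Each contributed unit returns 1.500 to the group, so the social optimum is full contribution by everyone: group total = 1.500 × 115 = 172.50.
Efficiency loss = (1.500 − 1) × 115 = 57.50.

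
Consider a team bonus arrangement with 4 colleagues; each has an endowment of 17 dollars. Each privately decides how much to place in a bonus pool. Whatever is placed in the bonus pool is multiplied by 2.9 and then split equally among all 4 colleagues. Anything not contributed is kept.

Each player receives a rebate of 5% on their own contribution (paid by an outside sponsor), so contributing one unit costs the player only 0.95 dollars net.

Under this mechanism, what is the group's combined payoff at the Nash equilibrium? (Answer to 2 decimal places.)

The effective private return is (2.9/4) / 0.95 = 0.7632, which is still under 1, so the mechanism doesn't change anyone's dominant strategy: zero contribution.
At the Nash equilibrium no one contributes; group total payoff = 4 × 17 = 68.

68.00 dollars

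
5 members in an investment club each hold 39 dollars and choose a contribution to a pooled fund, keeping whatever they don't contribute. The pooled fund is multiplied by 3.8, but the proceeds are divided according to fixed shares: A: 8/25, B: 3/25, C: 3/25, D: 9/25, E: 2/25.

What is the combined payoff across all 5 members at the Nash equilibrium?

413.40 dollars

A player with share s gets back 3.8·s per unit contributed, so full contribution is dominant for anyone with s > 1/3.8 = 0.2632 and zero contribution is dominant for anyone below.
The shares above 0.2632 belong to A and D, contributing 39 each; the remaining 3 contribute 0. Total contributed: 78.
The pooled fund pays out 3.8 × 78 = 296.40 in total (split across the unequal shares, but the aggregate is all that matters for the group sum).
The 3 free-riders keep 39 each, adding 117. Group total = 117 + 296.40 = 413.40.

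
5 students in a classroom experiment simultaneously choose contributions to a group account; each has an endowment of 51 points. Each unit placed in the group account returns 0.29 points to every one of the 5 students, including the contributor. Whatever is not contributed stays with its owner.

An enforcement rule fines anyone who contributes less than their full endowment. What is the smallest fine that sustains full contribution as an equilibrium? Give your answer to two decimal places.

Given the others contribute fully, the best deviation is to contribute 0 (any partial contribution still incurs the fine and gives up units whose private return 0.29 is below 1).
Deviating from 51 to 0 saves 51 points but forfeits the deviator's share of the drop in the group account: 0.29 × 51 = 14.79.
So the deviation gain is 51 − 14.79 = 36.21, and the fine must be at least 36.21 points to wipe it out.

36.21 points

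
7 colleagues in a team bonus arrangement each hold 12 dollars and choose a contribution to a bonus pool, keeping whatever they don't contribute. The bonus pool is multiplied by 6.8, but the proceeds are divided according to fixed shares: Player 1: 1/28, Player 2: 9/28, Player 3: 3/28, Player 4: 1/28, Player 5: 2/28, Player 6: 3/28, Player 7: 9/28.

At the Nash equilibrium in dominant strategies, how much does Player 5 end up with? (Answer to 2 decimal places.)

For player j, contributing a unit is worthwhile iff 6.8 × (j's share) ≥ 1, i.e. iff j's share is at least 0.1471.
The shares above 0.1471 belong to Player 2 and Player 7, contributing 12 each; the remaining 5 contribute 0. Total contributed: 24.
Player 5 keeps 12 and receives 6.8 × 24 × 2/28 = 11.66 from the bonus pool, for a payoff of 23.66.

23.66 dollars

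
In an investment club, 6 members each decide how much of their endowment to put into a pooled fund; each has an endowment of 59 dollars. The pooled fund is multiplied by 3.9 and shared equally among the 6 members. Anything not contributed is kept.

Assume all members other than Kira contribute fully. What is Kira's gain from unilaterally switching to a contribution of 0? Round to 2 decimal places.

Switching from a contribution of 59 to 0 lets Kira keep an extra 59 dollars, but lowers the pooled fund by 59, which costs Kira their own share of that drop: 3.9/6 × 59 = 38.35.
Net gain = 59 − 38.35 = 20.65. The private return per contributed unit (0.6500) is below 1, so free-riding is indeed the best response regardless of what the others do.

20.65 dollars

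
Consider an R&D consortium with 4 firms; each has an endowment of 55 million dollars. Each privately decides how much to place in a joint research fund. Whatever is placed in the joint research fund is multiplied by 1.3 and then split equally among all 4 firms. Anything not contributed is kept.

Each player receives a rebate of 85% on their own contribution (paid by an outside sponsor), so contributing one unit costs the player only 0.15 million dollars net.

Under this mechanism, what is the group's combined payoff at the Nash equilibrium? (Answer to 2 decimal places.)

Under the mechanism each unit contributed yields (1.3/4) / 0.15 = 2.1667 back to its contributor per unit of net cost, which exceeds 1, making full contribution the dominant choice for everyone.
At the Nash equilibrium everyone contributes 55. Group total payoff = 4 × (55 × 0.85 + 1.3 × 55) = 473.00.

473.00 million dollars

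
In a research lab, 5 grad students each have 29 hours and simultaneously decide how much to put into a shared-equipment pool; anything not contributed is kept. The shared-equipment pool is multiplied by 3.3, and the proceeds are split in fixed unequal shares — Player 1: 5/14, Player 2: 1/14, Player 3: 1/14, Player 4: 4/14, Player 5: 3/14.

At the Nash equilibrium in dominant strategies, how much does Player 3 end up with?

Each unit j contributes comes back to j as 3.3 × (j's share), so j prefers to contribute only if that share exceeds 1/3.3 = 0.3030; otherwise keeping the unit dominates.
Only Player 1 (5/14) clears that bar, contributing 29; the remaining 4 contribute 0. Total contributed: 29.
Player 3 keeps 29 and receives 3.3 × 29 × 1/14 = 6.84 from the shared-equipment pool, for a payoff of 35.84.

35.84 hours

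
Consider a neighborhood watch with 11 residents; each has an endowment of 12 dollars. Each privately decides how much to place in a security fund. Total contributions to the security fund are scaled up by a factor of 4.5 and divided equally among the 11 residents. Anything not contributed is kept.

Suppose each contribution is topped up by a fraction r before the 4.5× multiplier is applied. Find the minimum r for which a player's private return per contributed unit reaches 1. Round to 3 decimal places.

1.444

With matching at rate r, one contributed unit becomes (1 + r) in the security fund and returns 4.5 × (1 + r) / 11 to the contributor.
Setting this equal to 1: 1 + r = 11/4.5 = 2.4444.
So the minimum matching rate is r = 2.4444 − 1 = 1.444.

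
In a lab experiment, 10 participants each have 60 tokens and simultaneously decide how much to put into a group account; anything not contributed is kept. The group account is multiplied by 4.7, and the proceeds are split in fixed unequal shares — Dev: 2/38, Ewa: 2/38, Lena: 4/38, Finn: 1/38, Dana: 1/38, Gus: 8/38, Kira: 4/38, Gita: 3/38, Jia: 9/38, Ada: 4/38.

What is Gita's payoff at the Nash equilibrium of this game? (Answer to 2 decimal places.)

Each unit j contributes comes back to j as 4.7 × (j's share), so j prefers to contribute only if that share exceeds 1/4.7 = 0.2128; otherwise keeping the unit dominates.
Only Jia (9/38) clears that bar, contributing 60; the remaining 9 contribute 0. Total contributed: 60.
Gita keeps 60 and receives 4.7 × 60 × 3/38 = 22.26 from the group account, for a payoff of 82.26.

82.26 tokens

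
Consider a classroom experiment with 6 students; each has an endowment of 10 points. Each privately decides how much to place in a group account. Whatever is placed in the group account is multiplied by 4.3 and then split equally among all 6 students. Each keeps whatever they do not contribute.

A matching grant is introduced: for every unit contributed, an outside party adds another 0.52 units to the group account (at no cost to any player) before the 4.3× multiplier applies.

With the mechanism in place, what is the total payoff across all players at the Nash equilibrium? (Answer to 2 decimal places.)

392.16 points

Under the mechanism each unit contributed yields 4.3 × 1.52 / 6 = 1.0893 back to its contributor per unit of net cost, which exceeds 1, making full contribution the dominant choice for everyone.
So the Nash equilibrium is full contribution by all 6; the group earns 4.3 × 1.52 × 60 = 392.16.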